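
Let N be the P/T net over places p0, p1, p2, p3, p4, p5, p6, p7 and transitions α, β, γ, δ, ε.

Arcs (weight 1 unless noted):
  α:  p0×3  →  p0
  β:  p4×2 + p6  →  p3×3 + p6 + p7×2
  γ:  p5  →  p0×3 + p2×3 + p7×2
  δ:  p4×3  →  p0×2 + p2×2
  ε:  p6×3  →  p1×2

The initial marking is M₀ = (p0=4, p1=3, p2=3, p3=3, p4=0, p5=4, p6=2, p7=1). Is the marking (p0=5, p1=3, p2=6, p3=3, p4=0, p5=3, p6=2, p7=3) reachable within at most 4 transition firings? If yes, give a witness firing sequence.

YES — reachable via ⟨α, γ⟩ (2 firings)

step 1: fire α:  (p0=4, p1=3, p2=3, p3=3, p4=0, p5=4, p6=2, p7=1) → (p0=2, p1=3, p2=3, p3=3, p4=0, p5=4, p6=2, p7=1)
step 2: fire γ:  (p0=2, p1=3, p2=3, p3=3, p4=0, p5=4, p6=2, p7=1) → (p0=5, p1=3, p2=6, p3=3, p4=0, p5=3, p6=2, p7=3)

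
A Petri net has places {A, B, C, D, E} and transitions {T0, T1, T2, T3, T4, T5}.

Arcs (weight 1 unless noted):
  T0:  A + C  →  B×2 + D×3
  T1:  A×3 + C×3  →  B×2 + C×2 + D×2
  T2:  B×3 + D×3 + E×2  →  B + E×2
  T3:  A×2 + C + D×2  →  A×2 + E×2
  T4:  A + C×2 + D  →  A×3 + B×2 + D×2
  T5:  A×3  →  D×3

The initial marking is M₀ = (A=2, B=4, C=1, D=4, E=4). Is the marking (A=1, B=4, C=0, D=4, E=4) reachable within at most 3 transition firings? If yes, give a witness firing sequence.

step 1: fire T0:  (A=2, B=4, C=1, D=4, E=4) → (A=1, B=6, C=0, D=7, E=4)
step 2: fire T2:  (A=1, B=6, C=0, D=7, E=4) → (A=1, B=4, C=0, D=4, E=4)

YES — reachable via ⟨T0, T2⟩ (2 firings)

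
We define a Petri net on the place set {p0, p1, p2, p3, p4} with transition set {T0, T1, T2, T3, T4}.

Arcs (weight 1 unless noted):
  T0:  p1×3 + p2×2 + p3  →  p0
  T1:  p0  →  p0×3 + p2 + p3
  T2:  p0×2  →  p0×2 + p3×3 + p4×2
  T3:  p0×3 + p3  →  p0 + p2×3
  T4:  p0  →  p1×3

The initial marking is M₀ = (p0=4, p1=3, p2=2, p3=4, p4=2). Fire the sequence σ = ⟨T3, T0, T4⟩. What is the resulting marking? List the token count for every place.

step 1: fire T3:  (p0=4, p1=3, p2=2, p3=4, p4=2) → (p0=2, p1=3, p2=5, p3=3, p4=2)
step 2: fire T0:  (p0=2, p1=3, p2=5, p3=3, p4=2) → (p0=3, p1=0, p2=3, p3=2, p4=2)
step 3: fire T4:  (p0=3, p1=0, p2=3, p3=2, p4=2) → (p0=2, p1=3, p2=3, p3=2, p4=2)

(p0=2, p1=3, p2=3, p3=2, p4=2)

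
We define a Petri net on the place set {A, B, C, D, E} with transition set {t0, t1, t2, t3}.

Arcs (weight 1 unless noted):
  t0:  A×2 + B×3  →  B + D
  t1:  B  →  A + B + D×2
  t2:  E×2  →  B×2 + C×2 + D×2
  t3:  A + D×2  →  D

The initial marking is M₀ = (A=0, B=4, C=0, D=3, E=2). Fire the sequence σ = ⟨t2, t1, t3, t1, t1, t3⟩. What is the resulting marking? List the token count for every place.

step 1: fire t2:  (A=0, B=4, C=0, D=3, E=2) → (A=0, B=6, C=2, D=5, E=0)
step 2: fire t1:  (A=0, B=6, C=2, D=5, E=0) → (A=1, B=6, C=2, D=7, E=0)
step 3: fire t3:  (A=1, B=6, C=2, D=7, E=0) → (A=0, B=6, C=2, D=6, E=0)
step 4: fire t1:  (A=0, B=6, C=2, D=6, E=0) → (A=1, B=6, C=2, D=8, E=0)
step 5: fire t1:  (A=1, B=6, C=2, D=8, E=0) → (A=2, B=6, C=2, D=10, E=0)
step 6: fire t3:  (A=2, B=6, C=2, D=10, E=0) → (A=1, B=6, C=2, D=9, E=0)

(A=1, B=6, C=2, D=9, E=0)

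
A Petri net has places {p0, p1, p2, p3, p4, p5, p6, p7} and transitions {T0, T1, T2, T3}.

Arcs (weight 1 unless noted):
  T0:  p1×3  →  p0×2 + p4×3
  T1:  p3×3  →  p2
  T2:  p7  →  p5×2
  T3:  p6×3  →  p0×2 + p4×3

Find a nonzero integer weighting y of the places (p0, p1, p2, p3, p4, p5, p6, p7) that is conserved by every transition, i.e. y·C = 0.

Incidence matrix C (rows=places, cols=transitions):
       T0   T1   T2   T3
   p0   2    0    0    2
   p1  -3    0    0    0
   p2   0    1    0    0
   p3   0   -3    0    0
   p4   3    0    0    3
   p5   0    0    2    0
   p6   0    0    0   -3
   p7   0    0   -1    0

Candidate y = [0, 0, 3, 1, 0, 0, 0, 0]; check y·C column-wise:
  col T0: 0·2 + 0·-3 + 3·0 + 1·0 + 0·3 = 0
  col T1: 3·1 + 1·-3 = 0
  col T2: 3·0 + 1·0 + 0·2 + 0·-1 = 0
  col T3: 0·2 + 3·0 + 1·0 + 0·3 + 0·-3 = 0

y = (p0:0, p1:0, p2:3, p3:1, p4:0, p5:0, p6:0, p7:0)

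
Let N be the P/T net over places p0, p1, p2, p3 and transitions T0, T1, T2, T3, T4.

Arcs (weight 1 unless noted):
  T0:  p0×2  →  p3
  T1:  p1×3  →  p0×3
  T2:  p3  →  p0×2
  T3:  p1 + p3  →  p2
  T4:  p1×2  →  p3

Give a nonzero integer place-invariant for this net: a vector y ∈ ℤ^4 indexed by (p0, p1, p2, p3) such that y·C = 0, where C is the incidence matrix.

y = (p0:1, p1:1, p2:3, p3:2)

Incidence matrix C (rows=places, cols=transitions):
       T0   T1   T2   T3   T4
   p0  -2    3    2    0    0
   p1   0   -3    0   -1   -2
   p2   0    0    0    1    0
   p3   1    0   -1   -1    1

Candidate y = [1, 1, 3, 2]; check y·C column-wise:
  col T0: 1·-2 + 1·0 + 3·0 + 2·1 = 0
  col T1: 1·3 + 1·-3 + 3·0 + 2·0 = 0
  col T2: 1·2 + 1·0 + 3·0 + 2·-1 = 0
  col T3: 1·0 + 1·-1 + 3·1 + 2·-1 = 0
  col T4: 1·0 + 1·-2 + 3·0 + 2·1 = 0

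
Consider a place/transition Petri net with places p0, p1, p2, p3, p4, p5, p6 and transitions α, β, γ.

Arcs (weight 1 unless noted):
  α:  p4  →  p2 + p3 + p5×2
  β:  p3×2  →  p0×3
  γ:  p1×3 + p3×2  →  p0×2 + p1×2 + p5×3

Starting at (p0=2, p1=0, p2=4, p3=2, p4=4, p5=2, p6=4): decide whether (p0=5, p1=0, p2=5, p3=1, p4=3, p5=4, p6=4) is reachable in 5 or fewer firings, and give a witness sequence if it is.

step 1: fire α:  (p0=2, p1=0, p2=4, p3=2, p4=4, p5=2, p6=4) → (p0=2, p1=0, p2=5, p3=3, p4=3, p5=4, p6=4)
step 2: fire β:  (p0=2, p1=0, p2=5, p3=3, p4=3, p5=4, p6=4) → (p0=5, p1=0, p2=5, p3=1, p4=3, p5=4, p6=4)

YES — reachable via ⟨α, β⟩ (2 firings)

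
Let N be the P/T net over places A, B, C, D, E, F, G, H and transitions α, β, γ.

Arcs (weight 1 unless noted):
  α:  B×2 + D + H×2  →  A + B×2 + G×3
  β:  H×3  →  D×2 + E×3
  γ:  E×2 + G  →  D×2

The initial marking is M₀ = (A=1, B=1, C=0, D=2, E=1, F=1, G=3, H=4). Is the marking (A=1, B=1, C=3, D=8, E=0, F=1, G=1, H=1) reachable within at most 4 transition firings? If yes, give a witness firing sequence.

NO — not reachable within 4 firings

depth 0: 1 marking
depth 1: 2 markings reached so far
depth 2: 3 markings reached so far
depth 3: 4 markings reached so far
depth 4: 4 markings reached so far
(frontier empty at depth 4; search complete)
target is not among the 4 markings reachable within 4 steps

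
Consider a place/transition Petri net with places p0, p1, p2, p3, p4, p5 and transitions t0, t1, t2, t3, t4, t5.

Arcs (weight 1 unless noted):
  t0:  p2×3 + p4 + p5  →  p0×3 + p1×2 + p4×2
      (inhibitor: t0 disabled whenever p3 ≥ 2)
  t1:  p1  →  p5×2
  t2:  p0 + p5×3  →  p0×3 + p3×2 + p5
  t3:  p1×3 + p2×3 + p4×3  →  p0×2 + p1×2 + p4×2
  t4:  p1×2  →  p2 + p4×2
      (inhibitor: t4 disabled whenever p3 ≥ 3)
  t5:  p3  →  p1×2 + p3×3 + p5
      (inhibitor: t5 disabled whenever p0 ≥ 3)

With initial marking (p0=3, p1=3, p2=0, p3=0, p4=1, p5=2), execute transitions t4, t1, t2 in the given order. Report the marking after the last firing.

step 1: fire t4:  (p0=3, p1=3, p2=0, p3=0, p4=1, p5=2) → (p0=3, p1=1, p2=1, p3=0, p4=3, p5=2)
step 2: fire t1:  (p0=3, p1=1, p2=1, p3=0, p4=3, p5=2) → (p0=3, p1=0, p2=1, p3=0, p4=3, p5=4)
step 3: fire t2:  (p0=3, p1=0, p2=1, p3=0, p4=3, p5=4) → (p0=5, p1=0, p2=1, p3=2, p4=3, p5=2)

(p0=5, p1=0, p2=1, p3=2, p4=3, p5=2)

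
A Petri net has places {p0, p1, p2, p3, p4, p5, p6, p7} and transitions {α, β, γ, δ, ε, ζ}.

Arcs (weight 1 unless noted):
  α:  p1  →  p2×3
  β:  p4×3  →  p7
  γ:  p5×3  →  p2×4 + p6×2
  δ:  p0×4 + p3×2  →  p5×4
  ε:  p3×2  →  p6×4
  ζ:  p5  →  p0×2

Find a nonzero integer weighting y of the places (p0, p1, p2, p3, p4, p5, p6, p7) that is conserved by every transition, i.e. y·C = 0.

y = (p0:1, p1:3, p2:1, p3:2, p4:0, p5:2, p6:1, p7:0)

Incidence matrix C (rows=places, cols=transitions):
        α    β    γ    δ    ε    ζ
   p0   0    0    0   -4    0    2
   p1  -1    0    0    0    0    0
   p2   3    0    4    0    0    0
   p3   0    0    0   -2   -2    0
   p4   0   -3    0    0    0    0
   p5   0    0   -3    4    0   -1
   p6   0    0    2    0    4    0
   p7   0    1    0    0    0    0

Candidate y = [1, 3, 1, 2, 0, 2, 1, 0]; check y·C column-wise:
  col α: 1·0 + 3·-1 + 1·3 + 2·0 + 2·0 + 1·0 = 0
  col β: 1·0 + 3·0 + 1·0 + 2·0 + 0·-3 + 2·0 + 1·0 + 0·1 = 0
  col γ: 1·0 + 3·0 + 1·4 + 2·0 + 2·-3 + 1·2 = 0
  col δ: 1·-4 + 3·0 + 1·0 + 2·-2 + 2·4 + 1·0 = 0
  col ε: 1·0 + 3·0 + 1·0 + 2·-2 + 2·0 + 1·4 = 0
  col ζ: 1·2 + 3·0 + 1·0 + 2·0 + 2·-1 + 1·0 = 0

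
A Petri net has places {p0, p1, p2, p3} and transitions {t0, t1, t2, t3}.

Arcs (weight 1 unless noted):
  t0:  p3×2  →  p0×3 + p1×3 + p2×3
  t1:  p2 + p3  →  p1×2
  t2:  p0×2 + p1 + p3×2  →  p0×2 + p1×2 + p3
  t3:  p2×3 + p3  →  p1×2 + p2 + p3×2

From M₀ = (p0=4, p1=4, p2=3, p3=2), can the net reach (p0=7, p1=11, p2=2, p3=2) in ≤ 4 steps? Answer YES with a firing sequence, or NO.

step 1: fire t3:  (p0=4, p1=4, p2=3, p3=2) → (p0=4, p1=6, p2=1, p3=3)
step 2: fire t0:  (p0=4, p1=6, p2=1, p3=3) → (p0=7, p1=9, p2=4, p3=1)
step 3: fire t3:  (p0=7, p1=9, p2=4, p3=1) → (p0=7, p1=11, p2=2, p3=2)

YES — reachable via ⟨t3, t0, t3⟩ (3 firings)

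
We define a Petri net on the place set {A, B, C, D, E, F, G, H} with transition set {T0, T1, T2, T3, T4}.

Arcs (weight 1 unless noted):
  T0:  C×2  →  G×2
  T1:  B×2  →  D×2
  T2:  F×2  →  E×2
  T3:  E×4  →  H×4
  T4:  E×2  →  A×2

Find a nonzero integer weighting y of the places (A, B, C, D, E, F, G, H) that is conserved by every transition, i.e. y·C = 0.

Incidence matrix C (rows=places, cols=transitions):
       T0   T1   T2   T3   T4
    A   0    0    0    0    2
    B   0   -2    0    0    0
    C  -2    0    0    0    0
    D   0    2    0    0    0
    E   0    0    2   -4   -2
    F   0    0   -2    0    0
    G   2    0    0    0    0
    H   0    0    0    4    0

Candidate y = [0, 1, 0, 1, 0, 0, 0, 0]; check y·C column-wise:
  col T0: 1·0 + 0·-2 + 1·0 + 0·2 = 0
  col T1: 1·-2 + 1·2 = 0
  col T2: 1·0 + 1·0 + 0·2 + 0·-2 = 0
  col T3: 1·0 + 1·0 + 0·-4 + 0·4 = 0
  col T4: 0·2 + 1·0 + 1·0 + 0·-2 = 0

y = (A:0, B:1, C:0, D:1, E:0, F:0, G:0, H:0)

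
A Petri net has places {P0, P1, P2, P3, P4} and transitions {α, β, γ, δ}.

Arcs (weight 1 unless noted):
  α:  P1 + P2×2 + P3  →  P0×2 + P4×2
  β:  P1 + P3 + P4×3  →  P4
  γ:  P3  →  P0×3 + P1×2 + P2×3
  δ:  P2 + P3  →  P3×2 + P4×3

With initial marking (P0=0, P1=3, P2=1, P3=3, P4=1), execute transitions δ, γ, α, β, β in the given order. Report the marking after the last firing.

(P0=5, P1=2, P2=1, P3=0, P4=2)

step 1: fire δ:  (P0=0, P1=3, P2=1, P3=3, P4=1) → (P0=0, P1=3, P2=0, P3=4, P4=4)
step 2: fire γ:  (P0=0, P1=3, P2=0, P3=4, P4=4) → (P0=3, P1=5, P2=3, P3=3, P4=4)
step 3: fire α:  (P0=3, P1=5, P2=3, P3=3, P4=4) → (P0=5, P1=4, P2=1, P3=2, P4=6)
step 4: fire β:  (P0=5, P1=4, P2=1, P3=2, P4=6) → (P0=5, P1=3, P2=1, P3=1, P4=4)
step 5: fire β:  (P0=5, P1=3, P2=1, P3=1, P4=4) → (P0=5, P1=2, P2=1, P3=0, P4=2)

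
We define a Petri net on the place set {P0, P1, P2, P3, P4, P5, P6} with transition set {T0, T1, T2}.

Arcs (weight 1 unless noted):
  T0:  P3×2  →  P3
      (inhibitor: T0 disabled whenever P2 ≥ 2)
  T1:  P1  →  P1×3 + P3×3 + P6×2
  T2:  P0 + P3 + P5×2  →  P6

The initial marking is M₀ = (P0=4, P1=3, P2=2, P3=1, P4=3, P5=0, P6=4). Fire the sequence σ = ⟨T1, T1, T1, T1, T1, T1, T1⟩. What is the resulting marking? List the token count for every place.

(P0=4, P1=17, P2=2, P3=22, P4=3, P5=0, P6=18)

step 1: fire T1:  (P0=4, P1=3, P2=2, P3=1, P4=3, P5=0, P6=4) → (P0=4, P1=5, P2=2, P3=4, P4=3, P5=0, P6=6)
step 2: fire T1:  (P0=4, P1=5, P2=2, P3=4, P4=3, P5=0, P6=6) → (P0=4, P1=7, P2=2, P3=7, P4=3, P5=0, P6=8)
step 3: fire T1:  (P0=4, P1=7, P2=2, P3=7, P4=3, P5=0, P6=8) → (P0=4, P1=9, P2=2, P3=10, P4=3, P5=0, P6=10)
step 4: fire T1:  (P0=4, P1=9, P2=2, P3=10, P4=3, P5=0, P6=10) → (P0=4, P1=11, P2=2, P3=13, P4=3, P5=0, P6=12)
step 5: fire T1:  (P0=4, P1=11, P2=2, P3=13, P4=3, P5=0, P6=12) → (P0=4, P1=13, P2=2, P3=16, P4=3, P5=0, P6=14)
step 6: fire T1:  (P0=4, P1=13, P2=2, P3=16, P4=3, P5=0, P6=14) → (P0=4, P1=15, P2=2, P3=19, P4=3, P5=0, P6=16)
step 7: fire T1:  (P0=4, P1=15, P2=2, P3=19, P4=3, P5=0, P6=16) → (P0=4, P1=17, P2=2, P3=22, P4=3, P5=0, P6=18)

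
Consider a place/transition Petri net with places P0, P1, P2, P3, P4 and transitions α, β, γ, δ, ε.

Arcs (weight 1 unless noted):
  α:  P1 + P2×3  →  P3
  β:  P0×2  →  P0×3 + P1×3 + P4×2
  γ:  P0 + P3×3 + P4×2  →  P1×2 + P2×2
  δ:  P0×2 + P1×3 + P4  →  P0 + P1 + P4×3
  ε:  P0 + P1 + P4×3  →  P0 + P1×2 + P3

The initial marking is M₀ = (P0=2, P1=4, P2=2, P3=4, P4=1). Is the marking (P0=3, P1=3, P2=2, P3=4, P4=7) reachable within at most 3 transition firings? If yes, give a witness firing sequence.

NO — not reachable within 3 firings

depth 0: 1 marking
depth 1: 3 markings reached so far
depth 2: 9 markings reached so far
depth 3: 18 markings reached so far
target is not among the 18 markings reachable within 3 steps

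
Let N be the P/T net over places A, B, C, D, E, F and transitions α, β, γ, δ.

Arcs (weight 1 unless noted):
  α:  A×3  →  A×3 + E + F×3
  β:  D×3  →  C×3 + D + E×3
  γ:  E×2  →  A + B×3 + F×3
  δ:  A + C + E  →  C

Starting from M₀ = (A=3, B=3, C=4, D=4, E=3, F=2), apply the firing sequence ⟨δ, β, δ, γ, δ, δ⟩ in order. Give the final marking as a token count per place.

step 1: fire δ:  (A=3, B=3, C=4, D=4, E=3, F=2) → (A=2, B=3, C=4, D=4, E=2, F=2)
step 2: fire β:  (A=2, B=3, C=4, D=4, E=2, F=2) → (A=2, B=3, C=7, D=2, E=5, F=2)
step 3: fire δ:  (A=2, B=3, C=7, D=2, E=5, F=2) → (A=1, B=3, C=7, D=2, E=4, F=2)
step 4: fire γ:  (A=1, B=3, C=7, D=2, E=4, F=2) → (A=2, B=6, C=7, D=2, E=2, F=5)
step 5: fire δ:  (A=2, B=6, C=7, D=2, E=2, F=5) → (A=1, B=6, C=7, D=2, E=1, F=5)
step 6: fire δ:  (A=1, B=6, C=7, D=2, E=1, F=5) → (A=0, B=6, C=7, D=2, E=0, F=5)

(A=0, B=6, C=7, D=2, E=0, F=5)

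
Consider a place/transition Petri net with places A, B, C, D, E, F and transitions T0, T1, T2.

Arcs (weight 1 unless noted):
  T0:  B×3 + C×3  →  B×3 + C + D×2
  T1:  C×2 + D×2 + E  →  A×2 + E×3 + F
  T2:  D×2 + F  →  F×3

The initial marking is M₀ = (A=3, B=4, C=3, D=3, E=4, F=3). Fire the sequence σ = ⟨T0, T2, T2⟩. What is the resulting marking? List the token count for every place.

step 1: fire T0:  (A=3, B=4, C=3, D=3, E=4, F=3) → (A=3, B=4, C=1, D=5, E=4, F=3)
step 2: fire T2:  (A=3, B=4, C=1, D=5, E=4, F=3) → (A=3, B=4, C=1, D=3, E=4, F=5)
step 3: fire T2:  (A=3, B=4, C=1, D=3, E=4, F=5) → (A=3, B=4, C=1, D=1, E=4, F=7)

(A=3, B=4, C=1, D=1, E=4, F=7)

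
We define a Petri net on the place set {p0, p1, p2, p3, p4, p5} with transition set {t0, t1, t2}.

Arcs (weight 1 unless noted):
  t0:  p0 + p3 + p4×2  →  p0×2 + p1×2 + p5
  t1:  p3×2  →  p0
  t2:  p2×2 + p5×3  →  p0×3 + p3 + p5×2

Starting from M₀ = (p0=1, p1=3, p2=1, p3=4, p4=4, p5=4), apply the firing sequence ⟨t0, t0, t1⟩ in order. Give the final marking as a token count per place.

(p0=4, p1=7, p2=1, p3=0, p4=0, p5=6)

step 1: fire t0:  (p0=1, p1=3, p2=1, p3=4, p4=4, p5=4) → (p0=2, p1=5, p2=1, p3=3, p4=2, p5=5)
step 2: fire t0:  (p0=2, p1=5, p2=1, p3=3, p4=2, p5=5) → (p0=3, p1=7, p2=1, p3=2, p4=0, p5=6)
step 3: fire t1:  (p0=3, p1=7, p2=1, p3=2, p4=0, p5=6) → (p0=4, p1=7, p2=1, p3=0, p4=0, p5=6)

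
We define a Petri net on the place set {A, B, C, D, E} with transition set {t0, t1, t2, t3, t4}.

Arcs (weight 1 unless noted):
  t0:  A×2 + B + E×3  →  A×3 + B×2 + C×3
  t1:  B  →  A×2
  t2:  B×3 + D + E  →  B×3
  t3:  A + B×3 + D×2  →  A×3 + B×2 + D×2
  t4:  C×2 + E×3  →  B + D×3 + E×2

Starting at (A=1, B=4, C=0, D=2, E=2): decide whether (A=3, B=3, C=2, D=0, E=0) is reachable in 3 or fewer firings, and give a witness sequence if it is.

depth 0: 1 marking
depth 1: 3 markings reached so far
depth 2: 6 markings reached so far
depth 3: 9 markings reached so far
target is not among the 9 markings reachable within 3 steps

NO — not reachable within 3 firings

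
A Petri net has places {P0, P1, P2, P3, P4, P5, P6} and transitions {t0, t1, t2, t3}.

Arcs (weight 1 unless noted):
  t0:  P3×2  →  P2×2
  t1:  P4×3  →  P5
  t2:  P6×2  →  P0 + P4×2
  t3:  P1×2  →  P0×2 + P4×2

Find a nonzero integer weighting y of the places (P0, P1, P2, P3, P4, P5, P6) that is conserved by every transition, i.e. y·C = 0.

Incidence matrix C (rows=places, cols=transitions):
       t0   t1   t2   t3
   P0   0    0    1    2
   P1   0    0    0   -2
   P2   2    0    0    0
   P3  -2    0    0    0
   P4   0   -3    2    2
   P5   0    1    0    0
   P6   0    0   -2    0

Candidate y = [0, 0, 1, 1, 0, 0, 0]; check y·C column-wise:
  col t0: 1·2 + 1·-2 = 0
  col t1: 1·0 + 1·0 + 0·-3 + 0·1 = 0
  col t2: 0·1 + 1·0 + 1·0 + 0·2 + 0·-2 = 0
  col t3: 0·2 + 0·-2 + 1·0 + 1·0 + 0·2 = 0

y = (P0:0, P1:0, P2:1, P3:1, P4:0, P5:0, P6:0)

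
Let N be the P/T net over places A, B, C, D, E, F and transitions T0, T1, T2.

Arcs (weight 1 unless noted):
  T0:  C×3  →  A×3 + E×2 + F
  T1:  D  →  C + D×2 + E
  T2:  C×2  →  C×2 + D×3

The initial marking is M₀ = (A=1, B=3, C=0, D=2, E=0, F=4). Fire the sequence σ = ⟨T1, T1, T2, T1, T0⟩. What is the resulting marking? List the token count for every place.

step 1: fire T1:  (A=1, B=3, C=0, D=2, E=0, F=4) → (A=1, B=3, C=1, D=3, E=1, F=4)
step 2: fire T1:  (A=1, B=3, C=1, D=3, E=1, F=4) → (A=1, B=3, C=2, D=4, E=2, F=4)
step 3: fire T2:  (A=1, B=3, C=2, D=4, E=2, F=4) → (A=1, B=3, C=2, D=7, E=2, F=4)
step 4: fire T1:  (A=1, B=3, C=2, D=7, E=2, F=4) → (A=1, B=3, C=3, D=8, E=3, F=4)
step 5: fire T0:  (A=1, B=3, C=3, D=8, E=3, F=4) → (A=4, B=3, C=0, D=8, E=5, F=5)

(A=4, B=3, C=0, D=8, E=5, F=5)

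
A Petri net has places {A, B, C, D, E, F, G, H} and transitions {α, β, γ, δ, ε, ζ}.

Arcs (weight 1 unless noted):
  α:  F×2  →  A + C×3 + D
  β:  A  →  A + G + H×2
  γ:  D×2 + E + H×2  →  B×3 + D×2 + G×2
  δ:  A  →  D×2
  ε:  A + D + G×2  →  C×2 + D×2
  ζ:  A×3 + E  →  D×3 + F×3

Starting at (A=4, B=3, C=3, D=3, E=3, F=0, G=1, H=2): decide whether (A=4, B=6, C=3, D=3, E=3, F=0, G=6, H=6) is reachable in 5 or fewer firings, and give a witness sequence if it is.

NO — not reachable within 5 firings

depth 0: 1 marking
depth 1: 5 markings reached so far
depth 2: 16 markings reached so far
depth 3: 37 markings reached so far
depth 4: 70 markings reached so far
depth 5: 118 markings reached so far
target is not among the 118 markings reachable within 5 steps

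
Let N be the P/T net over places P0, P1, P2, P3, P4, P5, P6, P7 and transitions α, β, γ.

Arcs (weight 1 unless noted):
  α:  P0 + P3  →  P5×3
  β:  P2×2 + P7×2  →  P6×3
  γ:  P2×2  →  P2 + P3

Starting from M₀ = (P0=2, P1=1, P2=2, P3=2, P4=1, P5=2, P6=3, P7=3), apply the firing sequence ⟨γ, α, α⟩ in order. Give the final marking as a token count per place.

(P0=0, P1=1, P2=1, P3=1, P4=1, P5=8, P6=3, P7=3)

step 1: fire γ:  (P0=2, P1=1, P2=2, P3=2, P4=1, P5=2, P6=3, P7=3) → (P0=2, P1=1, P2=1, P3=3, P4=1, P5=2, P6=3, P7=3)
step 2: fire α:  (P0=2, P1=1, P2=1, P3=3, P4=1, P5=2, P6=3, P7=3) → (P0=1, P1=1, P2=1, P3=2, P4=1, P5=5, P6=3, P7=3)
step 3: fire α:  (P0=1, P1=1, P2=1, P3=2, P4=1, P5=5, P6=3, P7=3) → (P0=0, P1=1, P2=1, P3=1, P4=1, P5=8, P6=3, P7=3)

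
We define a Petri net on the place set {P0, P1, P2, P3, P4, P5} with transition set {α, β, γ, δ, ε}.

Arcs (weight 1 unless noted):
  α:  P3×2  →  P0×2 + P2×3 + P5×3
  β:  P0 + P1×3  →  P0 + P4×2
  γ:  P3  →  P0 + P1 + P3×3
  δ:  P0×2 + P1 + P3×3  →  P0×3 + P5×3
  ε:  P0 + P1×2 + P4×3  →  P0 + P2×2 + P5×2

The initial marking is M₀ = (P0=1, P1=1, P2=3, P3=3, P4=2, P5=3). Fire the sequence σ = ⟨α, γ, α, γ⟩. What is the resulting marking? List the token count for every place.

step 1: fire α:  (P0=1, P1=1, P2=3, P3=3, P4=2, P5=3) → (P0=3, P1=1, P2=6, P3=1, P4=2, P5=6)
step 2: fire γ:  (P0=3, P1=1, P2=6, P3=1, P4=2, P5=6) → (P0=4, P1=2, P2=6, P3=3, P4=2, P5=6)
step 3: fire α:  (P0=4, P1=2, P2=6, P3=3, P4=2, P5=6) → (P0=6, P1=2, P2=9, P3=1, P4=2, P5=9)
step 4: fire γ:  (P0=6, P1=2, P2=9, P3=1, P4=2, P5=9) → (P0=7, P1=3, P2=9, P3=3, P4=2, P5=9)

(P0=7, P1=3, P2=9, P3=3, P4=2, P5=9)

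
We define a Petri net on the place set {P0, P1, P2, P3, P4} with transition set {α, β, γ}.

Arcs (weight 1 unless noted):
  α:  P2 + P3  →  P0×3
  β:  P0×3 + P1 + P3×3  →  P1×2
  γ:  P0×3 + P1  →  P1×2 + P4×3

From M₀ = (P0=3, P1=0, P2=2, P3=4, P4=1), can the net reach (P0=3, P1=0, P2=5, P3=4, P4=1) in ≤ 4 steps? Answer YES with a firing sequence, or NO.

depth 0: 1 marking
depth 1: 2 markings reached so far
depth 2: 3 markings reached so far
depth 3: 3 markings reached so far
(frontier empty at depth 3; search complete)
target is not among the 3 markings reachable within 4 steps

NO — not reachable within 4 firings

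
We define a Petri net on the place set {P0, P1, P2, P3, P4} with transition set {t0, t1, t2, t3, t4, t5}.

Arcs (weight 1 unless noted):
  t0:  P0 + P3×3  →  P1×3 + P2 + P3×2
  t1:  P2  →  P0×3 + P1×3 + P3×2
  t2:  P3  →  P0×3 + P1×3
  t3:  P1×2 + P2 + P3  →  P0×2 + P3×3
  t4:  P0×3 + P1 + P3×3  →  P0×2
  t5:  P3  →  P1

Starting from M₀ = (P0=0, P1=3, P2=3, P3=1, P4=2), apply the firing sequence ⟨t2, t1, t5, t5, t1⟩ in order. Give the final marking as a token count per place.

(P0=9, P1=14, P2=1, P3=2, P4=2)

step 1: fire t2:  (P0=0, P1=3, P2=3, P3=1, P4=2) → (P0=3, P1=6, P2=3, P3=0, P4=2)
step 2: fire t1:  (P0=3, P1=6, P2=3, P3=0, P4=2) → (P0=6, P1=9, P2=2, P3=2, P4=2)
step 3: fire t5:  (P0=6, P1=9, P2=2, P3=2, P4=2) → (P0=6, P1=10, P2=2, P3=1, P4=2)
step 4: fire t5:  (P0=6, P1=10, P2=2, P3=1, P4=2) → (P0=6, P1=11, P2=2, P3=0, P4=2)
step 5: fire t1:  (P0=6, P1=11, P2=2, P3=0, P4=2) → (P0=9, P1=14, P2=1, P3=2, P4=2)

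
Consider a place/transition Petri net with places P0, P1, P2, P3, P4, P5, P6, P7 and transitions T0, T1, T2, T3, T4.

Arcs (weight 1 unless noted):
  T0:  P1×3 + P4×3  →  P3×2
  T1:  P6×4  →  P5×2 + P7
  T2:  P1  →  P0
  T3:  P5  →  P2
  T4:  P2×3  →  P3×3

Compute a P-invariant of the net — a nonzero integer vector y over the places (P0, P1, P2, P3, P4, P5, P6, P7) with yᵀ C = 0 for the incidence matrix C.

Incidence matrix C (rows=places, cols=transitions):
       T0   T1   T2   T3   T4
   P0   0    0    1    0    0
   P1  -3    0   -1    0    0
   P2   0    0    0    1   -3
   P3   2    0    0    0    3
   P4  -3    0    0    0    0
   P5   0    2    0   -1    0
   P6   0   -4    0    0    0
   P7   0    1    0    0    0

Candidate y = [1, 1, 0, 0, -1, 0, 0, 0]; check y·C column-wise:
  col T0: 1·0 + 1·-3 + 0·2 + -1·-3 = 0
  col T1: 1·0 + 1·0 + -1·0 + 0·2 + 0·-4 + 0·1 = 0
  col T2: 1·1 + 1·-1 + -1·0 = 0
  col T3: 1·0 + 1·0 + 0·1 + -1·0 + 0·-1 = 0
  col T4: 1·0 + 1·0 + 0·-3 + 0·3 + -1·0 = 0

y = (P0:1, P1:1, P2:0, P3:0, P4:-1, P5:0, P6:0, P7:0)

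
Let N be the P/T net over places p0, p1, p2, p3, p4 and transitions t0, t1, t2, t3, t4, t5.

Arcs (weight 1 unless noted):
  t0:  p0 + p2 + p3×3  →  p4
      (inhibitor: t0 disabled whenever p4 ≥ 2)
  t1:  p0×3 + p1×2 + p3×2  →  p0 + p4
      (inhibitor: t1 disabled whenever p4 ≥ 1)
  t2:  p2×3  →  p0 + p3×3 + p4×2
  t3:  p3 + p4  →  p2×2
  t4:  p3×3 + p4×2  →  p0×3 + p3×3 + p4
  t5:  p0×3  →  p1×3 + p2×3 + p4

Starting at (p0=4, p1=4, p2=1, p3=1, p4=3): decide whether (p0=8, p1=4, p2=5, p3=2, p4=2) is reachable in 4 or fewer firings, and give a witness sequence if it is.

depth 0: 1 marking
depth 1: 3 markings reached so far
depth 2: 6 markings reached so far
depth 3: 10 markings reached so far
depth 4: 18 markings reached so far
target is not among the 18 markings reachable within 4 steps

NO — not reachable within 4 firings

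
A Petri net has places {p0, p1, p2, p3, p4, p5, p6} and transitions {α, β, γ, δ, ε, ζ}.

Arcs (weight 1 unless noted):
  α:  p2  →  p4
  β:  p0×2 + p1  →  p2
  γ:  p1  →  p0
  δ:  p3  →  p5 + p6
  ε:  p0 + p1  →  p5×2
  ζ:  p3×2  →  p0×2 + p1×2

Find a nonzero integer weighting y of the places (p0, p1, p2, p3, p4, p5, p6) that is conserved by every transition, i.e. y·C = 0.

Incidence matrix C (rows=places, cols=transitions):
        α    β    γ    δ    ε    ζ
   p0   0   -2    1    0   -1    2
   p1   0   -1   -1    0   -1    2
   p2  -1    1    0    0    0    0
   p3   0    0    0   -1    0   -2
   p4   1    0    0    0    0    0
   p5   0    0    0    1    2    0
   p6   0    0    0    1    0    0

Candidate y = [1, 1, 3, 2, 3, 1, 1]; check y·C column-wise:
  col α: 1·0 + 1·0 + 3·-1 + 2·0 + 3·1 + 1·0 + 1·0 = 0
  col β: 1·-2 + 1·-1 + 3·1 + 2·0 + 3·0 + 1·0 + 1·0 = 0
  col γ: 1·1 + 1·-1 + 3·0 + 2·0 + 3·0 + 1·0 + 1·0 = 0
  col δ: 1·0 + 1·0 + 3·0 + 2·-1 + 3·0 + 1·1 + 1·1 = 0
  col ε: 1·-1 + 1·-1 + 3·0 + 2·0 + 3·0 + 1·2 + 1·0 = 0
  col ζ: 1·2 + 1·2 + 3·0 + 2·-2 + 3·0 + 1·0 + 1·0 = 0

y = (p0:1, p1:1, p2:3, p3:2, p4:3, p5:1, p6:1)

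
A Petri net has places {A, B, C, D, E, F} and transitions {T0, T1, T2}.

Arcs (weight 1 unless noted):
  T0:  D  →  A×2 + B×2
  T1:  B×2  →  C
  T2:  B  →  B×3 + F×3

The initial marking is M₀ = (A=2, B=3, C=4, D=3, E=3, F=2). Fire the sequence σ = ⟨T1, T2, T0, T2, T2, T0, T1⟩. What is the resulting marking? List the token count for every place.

step 1: fire T1:  (A=2, B=3, C=4, D=3, E=3, F=2) → (A=2, B=1, C=5, D=3, E=3, F=2)
step 2: fire T2:  (A=2, B=1, C=5, D=3, E=3, F=2) → (A=2, B=3, C=5, D=3, E=3, F=5)
step 3: fire T0:  (A=2, B=3, C=5, D=3, E=3, F=5) → (A=4, B=5, C=5, D=2, E=3, F=5)
step 4: fire T2:  (A=4, B=5, C=5, D=2, E=3, F=5) → (A=4, B=7, C=5, D=2, E=3, F=8)
step 5: fire T2:  (A=4, B=7, C=5, D=2, E=3, F=8) → (A=4, B=9, C=5, D=2, E=3, F=11)
step 6: fire T0:  (A=4, B=9, C=5, D=2, E=3, F=11) → (A=6, B=11, C=5, D=1, E=3, F=11)
step 7: fire T1:  (A=6, B=11, C=5, D=1, E=3, F=11) → (A=6, B=9, C=6, D=1, E=3, F=11)

(A=6, B=9, C=6, D=1, E=3, F=11)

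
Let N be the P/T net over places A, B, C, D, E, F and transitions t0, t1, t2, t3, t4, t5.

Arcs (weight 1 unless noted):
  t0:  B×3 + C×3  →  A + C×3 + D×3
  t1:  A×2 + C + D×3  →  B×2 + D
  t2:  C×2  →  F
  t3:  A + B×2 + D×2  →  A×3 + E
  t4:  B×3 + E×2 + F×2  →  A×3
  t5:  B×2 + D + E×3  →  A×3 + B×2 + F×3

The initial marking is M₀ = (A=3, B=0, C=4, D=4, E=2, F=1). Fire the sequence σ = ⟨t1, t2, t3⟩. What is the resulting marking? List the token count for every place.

(A=3, B=0, C=1, D=0, E=3, F=2)

step 1: fire t1:  (A=3, B=0, C=4, D=4, E=2, F=1) → (A=1, B=2, C=3, D=2, E=2, F=1)
step 2: fire t2:  (A=1, B=2, C=3, D=2, E=2, F=1) → (A=1, B=2, C=1, D=2, E=2, F=2)
step 3: fire t3:  (A=1, B=2, C=1, D=2, E=2, F=2) → (A=3, B=0, C=1, D=0, E=3, F=2)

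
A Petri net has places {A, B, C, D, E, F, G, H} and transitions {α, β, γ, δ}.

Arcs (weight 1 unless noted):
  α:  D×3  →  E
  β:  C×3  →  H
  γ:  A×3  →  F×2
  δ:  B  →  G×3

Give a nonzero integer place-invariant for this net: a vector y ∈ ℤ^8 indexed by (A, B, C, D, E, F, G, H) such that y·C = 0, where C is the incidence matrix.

y = (A:0, B:0, C:0, D:1, E:3, F:0, G:0, H:0)

Incidence matrix C (rows=places, cols=transitions):
        α    β    γ    δ
    A   0    0   -3    0
    B   0    0    0   -1
    C   0   -3    0    0
    D  -3    0    0    0
    E   1    0    0    0
    F   0    0    2    0
    G   0    0    0    3
    H   0    1    0    0

Candidate y = [0, 0, 0, 1, 3, 0, 0, 0]; check y·C column-wise:
  col α: 1·-3 + 3·1 = 0
  col β: 0·-3 + 1·0 + 3·0 + 0·1 = 0
  col γ: 0·-3 + 1·0 + 3·0 + 0·2 = 0
  col δ: 0·-1 + 1·0 + 3·0 + 0·3 = 0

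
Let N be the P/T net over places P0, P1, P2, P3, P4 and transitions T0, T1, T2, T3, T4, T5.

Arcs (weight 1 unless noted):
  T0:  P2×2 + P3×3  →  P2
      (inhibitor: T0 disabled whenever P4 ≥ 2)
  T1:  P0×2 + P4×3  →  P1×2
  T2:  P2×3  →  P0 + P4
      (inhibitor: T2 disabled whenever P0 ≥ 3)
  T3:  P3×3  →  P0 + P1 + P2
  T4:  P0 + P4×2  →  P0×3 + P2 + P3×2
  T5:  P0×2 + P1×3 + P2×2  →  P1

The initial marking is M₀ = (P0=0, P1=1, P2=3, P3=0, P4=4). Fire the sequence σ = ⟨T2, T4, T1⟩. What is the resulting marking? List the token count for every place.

step 1: fire T2:  (P0=0, P1=1, P2=3, P3=0, P4=4) → (P0=1, P1=1, P2=0, P3=0, P4=5)
step 2: fire T4:  (P0=1, P1=1, P2=0, P3=0, P4=5) → (P0=3, P1=1, P2=1, P3=2, P4=3)
step 3: fire T1:  (P0=3, P1=1, P2=1, P3=2, P4=3) → (P0=1, P1=3, P2=1, P3=2, P4=0)

(P0=1, P1=3, P2=1, P3=2, P4=0)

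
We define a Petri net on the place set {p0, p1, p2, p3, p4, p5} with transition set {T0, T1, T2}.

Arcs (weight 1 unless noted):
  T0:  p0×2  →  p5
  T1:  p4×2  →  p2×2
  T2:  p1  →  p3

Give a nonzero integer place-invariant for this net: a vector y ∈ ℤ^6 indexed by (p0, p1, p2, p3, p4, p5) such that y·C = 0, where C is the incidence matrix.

Incidence matrix C (rows=places, cols=transitions):
       T0   T1   T2
   p0  -2    0    0
   p1   0    0   -1
   p2   0    2    0
   p3   0    0    1
   p4   0   -2    0
   p5   1    0    0

Candidate y = [0, 1, 0, 1, 0, 0]; check y·C column-wise:
  col T0: 0·-2 + 1·0 + 1·0 + 0·1 = 0
  col T1: 1·0 + 0·2 + 1·0 + 0·-2 = 0
  col T2: 1·-1 + 1·1 = 0

y = (p0:0, p1:1, p2:0, p3:1, p4:0, p5:0)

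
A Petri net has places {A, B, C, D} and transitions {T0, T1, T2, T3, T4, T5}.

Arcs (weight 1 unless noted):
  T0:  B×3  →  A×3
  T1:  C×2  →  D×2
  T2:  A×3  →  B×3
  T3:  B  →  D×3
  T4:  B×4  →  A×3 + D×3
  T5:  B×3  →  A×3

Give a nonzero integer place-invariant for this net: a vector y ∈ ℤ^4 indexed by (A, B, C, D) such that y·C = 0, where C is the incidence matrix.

y = (A:3, B:3, C:1, D:1)

Incidence matrix C (rows=places, cols=transitions):
       T0   T1   T2   T3   T4   T5
    A   3    0   -3    0    3    3
    B  -3    0    3   -1   -4   -3
    C   0   -2    0    0    0    0
    D   0    2    0    3    3    0

Candidate y = [3, 3, 1, 1]; check y·C column-wise:
  col T0: 3·3 + 3·-3 + 1·0 + 1·0 = 0
  col T1: 3·0 + 3·0 + 1·-2 + 1·2 = 0
  col T2: 3·-3 + 3·3 + 1·0 + 1·0 = 0
  col T3: 3·0 + 3·-1 + 1·0 + 1·3 = 0
  col T4: 3·3 + 3·-4 + 1·0 + 1·3 = 0
  col T5: 3·3 + 3·-3 + 1·0 + 1·0 = 0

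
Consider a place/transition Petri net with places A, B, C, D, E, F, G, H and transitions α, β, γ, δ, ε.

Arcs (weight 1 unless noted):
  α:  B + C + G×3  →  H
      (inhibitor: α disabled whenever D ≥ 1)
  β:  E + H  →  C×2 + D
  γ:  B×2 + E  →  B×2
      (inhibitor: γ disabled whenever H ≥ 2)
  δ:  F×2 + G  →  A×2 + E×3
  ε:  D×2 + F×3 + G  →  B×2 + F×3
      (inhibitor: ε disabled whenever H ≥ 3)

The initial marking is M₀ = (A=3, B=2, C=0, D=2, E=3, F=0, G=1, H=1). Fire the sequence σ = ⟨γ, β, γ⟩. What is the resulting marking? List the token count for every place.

step 1: fire γ:  (A=3, B=2, C=0, D=2, E=3, F=0, G=1, H=1) → (A=3, B=2, C=0, D=2, E=2, F=0, G=1, H=1)
step 2: fire β:  (A=3, B=2, C=0, D=2, E=2, F=0, G=1, H=1) → (A=3, B=2, C=2, D=3, E=1, F=0, G=1, H=0)
step 3: fire γ:  (A=3, B=2, C=2, D=3, E=1, F=0, G=1, H=0) → (A=3, B=2, C=2, D=3, E=0, F=0, G=1, H=0)

(A=3, B=2, C=2, D=3, E=0, F=0, G=1, H=0)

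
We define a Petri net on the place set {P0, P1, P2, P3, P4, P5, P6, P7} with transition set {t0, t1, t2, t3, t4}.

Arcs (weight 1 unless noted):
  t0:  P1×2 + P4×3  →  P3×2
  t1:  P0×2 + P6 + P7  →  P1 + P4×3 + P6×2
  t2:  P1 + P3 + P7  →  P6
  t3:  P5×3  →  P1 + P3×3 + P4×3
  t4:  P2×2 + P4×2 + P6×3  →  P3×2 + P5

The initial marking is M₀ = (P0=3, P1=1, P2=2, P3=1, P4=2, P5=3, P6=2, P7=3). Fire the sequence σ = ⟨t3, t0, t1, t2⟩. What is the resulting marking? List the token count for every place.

step 1: fire t3:  (P0=3, P1=1, P2=2, P3=1, P4=2, P5=3, P6=2, P7=3) → (P0=3, P1=2, P2=2, P3=4, P4=5, P5=0, P6=2, P7=3)
step 2: fire t0:  (P0=3, P1=2, P2=2, P3=4, P4=5, P5=0, P6=2, P7=3) → (P0=3, P1=0, P2=2, P3=6, P4=2, P5=0, P6=2, P7=3)
step 3: fire t1:  (P0=3, P1=0, P2=2, P3=6, P4=2, P5=0, P6=2, P7=3) → (P0=1, P1=1, P2=2, P3=6, P4=5, P5=0, P6=3, P7=2)
step 4: fire t2:  (P0=1, P1=1, P2=2, P3=6, P4=5, P5=0, P6=3, P7=2) → (P0=1, P1=0, P2=2, P3=5, P4=5, P5=0, P6=4, P7=1)

(P0=1, P1=0, P2=2, P3=5, P4=5, P5=0, P6=4, P7=1)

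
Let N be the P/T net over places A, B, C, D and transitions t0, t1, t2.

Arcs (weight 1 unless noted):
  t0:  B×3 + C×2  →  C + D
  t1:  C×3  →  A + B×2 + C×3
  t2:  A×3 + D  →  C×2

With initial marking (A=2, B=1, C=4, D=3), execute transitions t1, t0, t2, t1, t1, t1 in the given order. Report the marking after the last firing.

(A=3, B=6, C=5, D=3)

step 1: fire t1:  (A=2, B=1, C=4, D=3) → (A=3, B=3, C=4, D=3)
step 2: fire t0:  (A=3, B=3, C=4, D=3) → (A=3, B=0, C=3, D=4)
step 3: fire t2:  (A=3, B=0, C=3, D=4) → (A=0, B=0, C=5, D=3)
step 4: fire t1:  (A=0, B=0, C=5, D=3) → (A=1, B=2, C=5, D=3)
step 5: fire t1:  (A=1, B=2, C=5, D=3) → (A=2, B=4, C=5, D=3)
step 6: fire t1:  (A=2, B=4, C=5, D=3) → (A=3, B=6, C=5, D=3)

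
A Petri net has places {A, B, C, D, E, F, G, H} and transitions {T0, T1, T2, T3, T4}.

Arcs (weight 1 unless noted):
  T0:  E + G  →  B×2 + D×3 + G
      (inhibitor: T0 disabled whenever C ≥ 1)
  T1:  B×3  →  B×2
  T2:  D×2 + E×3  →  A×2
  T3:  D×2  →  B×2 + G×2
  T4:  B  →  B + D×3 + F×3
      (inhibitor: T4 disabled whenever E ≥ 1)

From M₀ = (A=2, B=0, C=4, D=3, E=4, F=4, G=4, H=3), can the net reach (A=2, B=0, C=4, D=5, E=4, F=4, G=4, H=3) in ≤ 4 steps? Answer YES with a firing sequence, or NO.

depth 0: 1 marking
depth 1: 3 markings reached so far
depth 2: 3 markings reached so far
(frontier empty at depth 2; search complete)
target is not among the 3 markings reachable within 4 steps

NO — not reachable within 4 firings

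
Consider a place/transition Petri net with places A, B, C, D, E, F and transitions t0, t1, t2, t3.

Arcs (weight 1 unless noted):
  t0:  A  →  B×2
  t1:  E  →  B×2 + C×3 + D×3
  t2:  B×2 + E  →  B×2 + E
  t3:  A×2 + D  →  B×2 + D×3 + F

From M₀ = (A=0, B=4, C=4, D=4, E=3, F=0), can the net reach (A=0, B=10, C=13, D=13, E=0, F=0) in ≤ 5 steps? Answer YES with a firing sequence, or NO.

step 1: fire t1:  (A=0, B=4, C=4, D=4, E=3, F=0) → (A=0, B=6, C=7, D=7, E=2, F=0)
step 2: fire t1:  (A=0, B=6, C=7, D=7, E=2, F=0) → (A=0, B=8, C=10, D=10, E=1, F=0)
step 3: fire t1:  (A=0, B=8, C=10, D=10, E=1, F=0) → (A=0, B=10, C=13, D=13, E=0, F=0)

YES — reachable via ⟨t1, t1, t1⟩ (3 firings)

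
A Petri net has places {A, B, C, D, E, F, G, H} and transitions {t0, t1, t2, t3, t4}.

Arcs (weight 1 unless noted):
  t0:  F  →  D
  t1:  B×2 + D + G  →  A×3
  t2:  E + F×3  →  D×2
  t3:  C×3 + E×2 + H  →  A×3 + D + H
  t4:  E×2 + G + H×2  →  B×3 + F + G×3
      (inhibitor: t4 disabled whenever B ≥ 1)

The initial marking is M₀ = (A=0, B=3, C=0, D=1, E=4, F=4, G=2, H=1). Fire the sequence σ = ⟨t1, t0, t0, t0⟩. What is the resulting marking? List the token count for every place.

step 1: fire t1:  (A=0, B=3, C=0, D=1, E=4, F=4, G=2, H=1) → (A=3, B=1, C=0, D=0, E=4, F=4, G=1, H=1)
step 2: fire t0:  (A=3, B=1, C=0, D=0, E=4, F=4, G=1, H=1) → (A=3, B=1, C=0, D=1, E=4, F=3, G=1, H=1)
step 3: fire t0:  (A=3, B=1, C=0, D=1, E=4, F=3, G=1, H=1) → (A=3, B=1, C=0, D=2, E=4, F=2, G=1, H=1)
step 4: fire t0:  (A=3, B=1, C=0, D=2, E=4, F=2, G=1, H=1) → (A=3, B=1, C=0, D=3, E=4, F=1, G=1, H=1)

(A=3, B=1, C=0, D=3, E=4, F=1, G=1, H=1)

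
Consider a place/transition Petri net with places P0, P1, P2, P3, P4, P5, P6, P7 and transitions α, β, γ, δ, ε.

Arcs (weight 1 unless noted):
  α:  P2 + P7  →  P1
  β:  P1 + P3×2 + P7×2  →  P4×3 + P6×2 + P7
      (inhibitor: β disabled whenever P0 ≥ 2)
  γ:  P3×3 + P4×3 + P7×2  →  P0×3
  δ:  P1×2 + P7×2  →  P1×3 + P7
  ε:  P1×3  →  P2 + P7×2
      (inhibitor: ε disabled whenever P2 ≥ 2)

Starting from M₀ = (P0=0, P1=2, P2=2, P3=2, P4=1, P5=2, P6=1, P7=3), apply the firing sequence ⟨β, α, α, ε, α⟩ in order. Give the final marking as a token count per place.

(P0=0, P1=1, P2=0, P3=0, P4=4, P5=2, P6=3, P7=1)

step 1: fire β:  (P0=0, P1=2, P2=2, P3=2, P4=1, P5=2, P6=1, P7=3) → (P0=0, P1=1, P2=2, P3=0, P4=4, P5=2, P6=3, P7=2)
step 2: fire α:  (P0=0, P1=1, P2=2, P3=0, P4=4, P5=2, P6=3, P7=2) → (P0=0, P1=2, P2=1, P3=0, P4=4, P5=2, P6=3, P7=1)
step 3: fire α:  (P0=0, P1=2, P2=1, P3=0, P4=4, P5=2, P6=3, P7=1) → (P0=0, P1=3, P2=0, P3=0, P4=4, P5=2, P6=3, P7=0)
step 4: fire ε:  (P0=0, P1=3, P2=0, P3=0, P4=4, P5=2, P6=3, P7=0) → (P0=0, P1=0, P2=1, P3=0, P4=4, P5=2, P6=3, P7=2)
step 5: fire α:  (P0=0, P1=0, P2=1, P3=0, P4=4, P5=2, P6=3, P7=2) → (P0=0, P1=1, P2=0, P3=0, P4=4, P5=2, P6=3, P7=1)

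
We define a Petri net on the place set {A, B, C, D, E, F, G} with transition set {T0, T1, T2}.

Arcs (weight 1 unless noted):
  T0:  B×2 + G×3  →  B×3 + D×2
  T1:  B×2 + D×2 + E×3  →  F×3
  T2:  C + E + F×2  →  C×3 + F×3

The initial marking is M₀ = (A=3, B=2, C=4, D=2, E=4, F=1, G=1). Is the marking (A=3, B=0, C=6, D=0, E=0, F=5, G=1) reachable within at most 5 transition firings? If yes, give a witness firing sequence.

YES — reachable via ⟨T1, T2⟩ (2 firings)

step 1: fire T1:  (A=3, B=2, C=4, D=2, E=4, F=1, G=1) → (A=3, B=0, C=4, D=0, E=1, F=4, G=1)
step 2: fire T2:  (A=3, B=0, C=4, D=0, E=1, F=4, G=1) → (A=3, B=0, C=6, D=0, E=0, F=5, G=1)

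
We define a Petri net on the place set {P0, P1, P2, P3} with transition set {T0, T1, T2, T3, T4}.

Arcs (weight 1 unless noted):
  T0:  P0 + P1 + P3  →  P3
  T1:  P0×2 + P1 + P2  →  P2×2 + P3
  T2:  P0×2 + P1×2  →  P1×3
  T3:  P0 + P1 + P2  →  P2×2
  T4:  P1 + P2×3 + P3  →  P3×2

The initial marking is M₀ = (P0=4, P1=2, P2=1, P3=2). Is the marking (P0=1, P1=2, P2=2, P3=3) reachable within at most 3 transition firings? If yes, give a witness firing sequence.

depth 0: 1 marking
depth 1: 5 markings reached so far
depth 2: 15 markings reached so far
depth 3: 18 markings reached so far
target is not among the 18 markings reachable within 3 steps

NO — not reachable within 3 firings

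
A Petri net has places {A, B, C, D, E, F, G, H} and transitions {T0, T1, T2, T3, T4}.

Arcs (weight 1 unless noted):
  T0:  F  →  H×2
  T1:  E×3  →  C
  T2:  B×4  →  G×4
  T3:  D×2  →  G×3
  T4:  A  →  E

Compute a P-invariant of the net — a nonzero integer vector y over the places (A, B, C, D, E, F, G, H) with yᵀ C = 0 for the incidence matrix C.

y = (A:1, B:0, C:3, D:0, E:1, F:0, G:0, H:0)

Incidence matrix C (rows=places, cols=transitions):
       T0   T1   T2   T3   T4
    A   0    0    0    0   -1
    B   0    0   -4    0    0
    C   0    1    0    0    0
    D   0    0    0   -2    0
    E   0   -3    0    0    1
    F  -1    0    0    0    0
    G   0    0    4    3    0
    H   2    0    0    0    0

Candidate y = [1, 0, 3, 0, 1, 0, 0, 0]; check y·C column-wise:
  col T0: 1·0 + 3·0 + 1·0 + 0·-1 + 0·2 = 0
  col T1: 1·0 + 3·1 + 1·-3 = 0
  col T2: 1·0 + 0·-4 + 3·0 + 1·0 + 0·4 = 0
  col T3: 1·0 + 3·0 + 0·-2 + 1·0 + 0·3 = 0
  col T4: 1·-1 + 3·0 + 1·1 = 0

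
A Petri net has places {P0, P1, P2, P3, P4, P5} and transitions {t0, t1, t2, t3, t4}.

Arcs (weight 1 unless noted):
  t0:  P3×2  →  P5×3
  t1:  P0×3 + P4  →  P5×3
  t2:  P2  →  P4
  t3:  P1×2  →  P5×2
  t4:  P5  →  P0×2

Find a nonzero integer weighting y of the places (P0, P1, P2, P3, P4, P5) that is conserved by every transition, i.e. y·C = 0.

Incidence matrix C (rows=places, cols=transitions):
       t0   t1   t2   t3   t4
   P0   0   -3    0    0    2
   P1   0    0    0   -2    0
   P2   0    0   -1    0    0
   P3  -2    0    0    0    0
   P4   0   -1    1    0    0
   P5   3    3    0    2   -1

Candidate y = [1, 2, 3, 3, 3, 2]; check y·C column-wise:
  col t0: 1·0 + 2·0 + 3·0 + 3·-2 + 3·0 + 2·3 = 0
  col t1: 1·-3 + 2·0 + 3·0 + 3·0 + 3·-1 + 2·3 = 0
  col t2: 1·0 + 2·0 + 3·-1 + 3·0 + 3·1 + 2·0 = 0
  col t3: 1·0 + 2·-2 + 3·0 + 3·0 + 3·0 + 2·2 = 0
  col t4: 1·2 + 2·0 + 3·0 + 3·0 + 3·0 + 2·-1 = 0

y = (P0:1, P1:2, P2:3, P3:3, P4:3, P5:2)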